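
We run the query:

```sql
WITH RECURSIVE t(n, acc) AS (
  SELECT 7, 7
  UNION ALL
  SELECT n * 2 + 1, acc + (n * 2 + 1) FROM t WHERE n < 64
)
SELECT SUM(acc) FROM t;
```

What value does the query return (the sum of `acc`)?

441

Base: n=7, acc=7.
Iteration 1: 7 < 64 holds -> n = 7 * 2 + 1 = 15, acc = 7 + 15 = 22.
Iteration 2: 15 < 64 holds -> n = 15 * 2 + 1 = 31, acc = 22 + 31 = 53.
Iteration 3: 31 < 64 holds -> n = 31 * 2 + 1 = 63, acc = 53 + 63 = 116.
Iteration 4: 63 < 64 holds -> n = 63 * 2 + 1 = 127, acc = 116 + 127 = 243.
Iteration 5: 127 < 64 fails; recursion stops.
SUM(acc) = 7 + 22 + 53 + 116 + 243 = 441.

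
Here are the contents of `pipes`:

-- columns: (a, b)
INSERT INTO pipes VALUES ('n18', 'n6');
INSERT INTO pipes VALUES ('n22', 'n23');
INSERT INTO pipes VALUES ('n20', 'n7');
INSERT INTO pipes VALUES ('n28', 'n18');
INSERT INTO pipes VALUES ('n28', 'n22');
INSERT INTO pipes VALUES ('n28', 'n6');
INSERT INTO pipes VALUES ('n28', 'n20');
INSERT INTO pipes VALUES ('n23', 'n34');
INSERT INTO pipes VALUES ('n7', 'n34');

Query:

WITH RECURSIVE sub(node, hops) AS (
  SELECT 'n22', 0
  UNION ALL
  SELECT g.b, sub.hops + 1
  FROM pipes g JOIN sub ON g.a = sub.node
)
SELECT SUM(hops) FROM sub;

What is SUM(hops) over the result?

3

Base: (n22, hops=0).
Iteration 1: edges from {n22} -> (n23, hops=1).
Iteration 2: edges from {n23} -> (n34, hops=2).
Iteration 3: no outgoing edges from {n34}; recursion stops.
SUM(hops) = 0 + 1 + 2 = 3.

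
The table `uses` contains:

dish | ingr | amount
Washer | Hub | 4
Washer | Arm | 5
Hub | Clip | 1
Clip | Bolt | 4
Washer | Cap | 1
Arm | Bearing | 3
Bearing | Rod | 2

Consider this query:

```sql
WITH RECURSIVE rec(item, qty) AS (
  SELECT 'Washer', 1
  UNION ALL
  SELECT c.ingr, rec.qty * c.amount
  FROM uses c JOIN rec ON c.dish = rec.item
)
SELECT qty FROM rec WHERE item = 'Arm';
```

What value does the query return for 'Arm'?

Base: (Washer, qty=1).
Iteration 1: components of {Washer} -> Arm = 1*5 = 5, Cap = 1*1 = 1, Hub = 1*4 = 4.
Iteration 2: components of {Arm,Cap,Hub} -> Bearing = 5*3 = 15, Clip = 4*1 = 4.
Iteration 3: components of {Bearing,Clip} -> Bolt = 4*4 = 16, Rod = 15*2 = 30.
Iteration 4: no further components; recursion stops.

5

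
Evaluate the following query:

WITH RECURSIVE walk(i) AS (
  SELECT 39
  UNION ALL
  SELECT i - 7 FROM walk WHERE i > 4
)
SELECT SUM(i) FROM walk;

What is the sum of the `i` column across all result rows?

129

Base: i=39.
Iteration 1: 39 > 4 holds -> i = 39 - 7 = 32.
Iteration 2: 32 > 4 holds -> i = 32 - 7 = 25.
Iteration 3: 25 > 4 holds -> i = 25 - 7 = 18.
Iteration 4: 18 > 4 holds -> i = 18 - 7 = 11.
Iteration 5: 11 > 4 holds -> i = 11 - 7 = 4.
Iteration 6: 4 > 4 fails; recursion stops.
SUM(i) = 39 + 32 + 25 + 18 + 11 + 4 = 129.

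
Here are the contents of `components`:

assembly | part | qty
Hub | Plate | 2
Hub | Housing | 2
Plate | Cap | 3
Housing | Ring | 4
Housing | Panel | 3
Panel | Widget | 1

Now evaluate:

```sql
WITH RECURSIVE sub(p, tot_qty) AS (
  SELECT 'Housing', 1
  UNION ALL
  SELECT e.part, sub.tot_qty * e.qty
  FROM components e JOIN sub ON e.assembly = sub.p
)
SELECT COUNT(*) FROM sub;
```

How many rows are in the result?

Base: (Housing, tot_qty=1).
Iteration 1: components of {Housing} -> Panel = 1*3 = 3, Ring = 1*4 = 4.
Iteration 2: components of {Panel,Ring} -> Widget = 3*1 = 3.
Iteration 3: no further components; recursion stops.
Total rows emitted: 4.

4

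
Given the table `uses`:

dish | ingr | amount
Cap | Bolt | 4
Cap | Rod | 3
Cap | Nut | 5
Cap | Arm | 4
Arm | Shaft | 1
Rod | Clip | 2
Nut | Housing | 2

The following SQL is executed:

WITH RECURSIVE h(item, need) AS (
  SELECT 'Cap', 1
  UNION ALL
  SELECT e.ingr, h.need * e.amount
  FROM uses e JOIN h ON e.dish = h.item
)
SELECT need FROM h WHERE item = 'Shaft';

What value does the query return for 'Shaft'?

Base: (Cap, need=1).
Iteration 1: components of {Cap} -> Arm = 1*4 = 4, Bolt = 1*4 = 4, Nut = 1*5 = 5, Rod = 1*3 = 3.
Iteration 2: components of {Arm,Bolt,Nut,Rod} -> Clip = 3*2 = 6, Housing = 5*2 = 10, Shaft = 4*1 = 4.
Iteration 3: no further components; recursion stops.

4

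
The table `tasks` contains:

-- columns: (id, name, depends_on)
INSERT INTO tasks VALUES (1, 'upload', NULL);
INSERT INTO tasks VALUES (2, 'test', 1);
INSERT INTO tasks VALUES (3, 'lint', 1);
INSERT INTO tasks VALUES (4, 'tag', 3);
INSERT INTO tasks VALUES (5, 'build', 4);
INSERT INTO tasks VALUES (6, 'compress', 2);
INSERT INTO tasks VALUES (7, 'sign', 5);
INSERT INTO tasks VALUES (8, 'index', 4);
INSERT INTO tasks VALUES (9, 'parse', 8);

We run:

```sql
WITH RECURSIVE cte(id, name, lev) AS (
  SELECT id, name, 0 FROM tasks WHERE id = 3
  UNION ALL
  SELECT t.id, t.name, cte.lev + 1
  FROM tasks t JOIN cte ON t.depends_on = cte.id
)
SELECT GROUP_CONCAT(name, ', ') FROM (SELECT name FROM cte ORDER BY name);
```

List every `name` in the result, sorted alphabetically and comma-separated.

Base: id=3 (lint) at lev 0.
Iteration 1: rows with depends_on in {3} -> tag (id 4, lev 1).
Iteration 2: rows with depends_on in {4} -> build (id 5, lev 2), index (id 8, lev 2).
Iteration 3: rows with depends_on in {5,8} -> sign (id 7, lev 3), parse (id 9, lev 3).
Iteration 4: no rows with depends_on in {7,9}; recursion stops.

build, index, lint, parse, sign, tag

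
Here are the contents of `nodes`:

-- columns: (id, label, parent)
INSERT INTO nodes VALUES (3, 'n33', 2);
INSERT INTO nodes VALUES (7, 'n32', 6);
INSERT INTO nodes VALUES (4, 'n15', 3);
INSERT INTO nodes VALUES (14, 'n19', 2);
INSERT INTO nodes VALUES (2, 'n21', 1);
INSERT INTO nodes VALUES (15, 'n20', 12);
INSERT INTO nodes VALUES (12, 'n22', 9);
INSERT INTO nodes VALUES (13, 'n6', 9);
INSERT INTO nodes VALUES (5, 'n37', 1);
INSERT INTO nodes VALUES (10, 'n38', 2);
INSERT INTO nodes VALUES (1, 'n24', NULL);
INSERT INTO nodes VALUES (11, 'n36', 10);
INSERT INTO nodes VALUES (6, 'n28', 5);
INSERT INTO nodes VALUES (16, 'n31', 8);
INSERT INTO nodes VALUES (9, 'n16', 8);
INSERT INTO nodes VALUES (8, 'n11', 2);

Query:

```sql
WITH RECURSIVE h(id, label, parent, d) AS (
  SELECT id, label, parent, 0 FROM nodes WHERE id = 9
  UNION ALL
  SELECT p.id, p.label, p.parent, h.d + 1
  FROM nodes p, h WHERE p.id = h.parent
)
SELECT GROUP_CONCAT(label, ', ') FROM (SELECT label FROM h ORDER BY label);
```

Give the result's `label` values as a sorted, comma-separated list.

Base: id=9 (n16), parent=8, d 0.
Iteration 1: join on id=8 -> n11 (id 8, parent=2, d 1).
Iteration 2: join on id=2 -> n21 (id 2, parent=1, d 2).
Iteration 3: join on id=1 -> n24 (id 1, parent=NULL, d 3).
Iteration 4: parent is NULL; no match; recursion stops.

n11, n16, n21, n24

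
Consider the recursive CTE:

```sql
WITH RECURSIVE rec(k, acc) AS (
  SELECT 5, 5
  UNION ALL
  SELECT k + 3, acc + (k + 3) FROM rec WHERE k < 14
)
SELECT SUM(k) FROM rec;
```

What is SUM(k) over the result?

38

Base: k=5, acc=5.
Iteration 1: 5 < 14 holds -> k = 5 + 3 = 8, acc = 5 + 8 = 13.
Iteration 2: 8 < 14 holds -> k = 8 + 3 = 11, acc = 13 + 11 = 24.
Iteration 3: 11 < 14 holds -> k = 11 + 3 = 14, acc = 24 + 14 = 38.
Iteration 4: 14 < 14 fails; recursion stops.
SUM(k) = 5 + 8 + 11 + 14 = 38.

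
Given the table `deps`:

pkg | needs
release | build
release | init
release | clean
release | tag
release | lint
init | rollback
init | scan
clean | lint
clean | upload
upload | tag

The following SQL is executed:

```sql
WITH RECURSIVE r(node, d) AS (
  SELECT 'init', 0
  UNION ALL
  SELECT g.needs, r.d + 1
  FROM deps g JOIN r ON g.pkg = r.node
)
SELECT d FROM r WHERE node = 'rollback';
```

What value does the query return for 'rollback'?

1

Base: (init, d=0).
Iteration 1: edges from {init} -> (rollback, d=1), (scan, d=1).
Iteration 2: no outgoing edges from {rollback,scan}; recursion stops.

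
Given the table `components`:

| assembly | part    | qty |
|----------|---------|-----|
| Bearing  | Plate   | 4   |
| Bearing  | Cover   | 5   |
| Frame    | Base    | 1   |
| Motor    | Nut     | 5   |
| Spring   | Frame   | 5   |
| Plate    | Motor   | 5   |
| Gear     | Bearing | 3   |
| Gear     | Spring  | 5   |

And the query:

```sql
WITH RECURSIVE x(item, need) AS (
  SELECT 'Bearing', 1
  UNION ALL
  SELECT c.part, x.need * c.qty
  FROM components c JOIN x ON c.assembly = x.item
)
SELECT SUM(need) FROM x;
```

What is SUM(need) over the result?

130

Base: (Bearing, need=1).
Iteration 1: components of {Bearing} -> Cover = 1*5 = 5, Plate = 1*4 = 4.
Iteration 2: components of {Cover,Plate} -> Motor = 4*5 = 20.
Iteration 3: components of {Motor} -> Nut = 20*5 = 100.
Iteration 4: no further components; recursion stops.
SUM(need) = 1 + 4 + 5 + 20 + 100 = 130.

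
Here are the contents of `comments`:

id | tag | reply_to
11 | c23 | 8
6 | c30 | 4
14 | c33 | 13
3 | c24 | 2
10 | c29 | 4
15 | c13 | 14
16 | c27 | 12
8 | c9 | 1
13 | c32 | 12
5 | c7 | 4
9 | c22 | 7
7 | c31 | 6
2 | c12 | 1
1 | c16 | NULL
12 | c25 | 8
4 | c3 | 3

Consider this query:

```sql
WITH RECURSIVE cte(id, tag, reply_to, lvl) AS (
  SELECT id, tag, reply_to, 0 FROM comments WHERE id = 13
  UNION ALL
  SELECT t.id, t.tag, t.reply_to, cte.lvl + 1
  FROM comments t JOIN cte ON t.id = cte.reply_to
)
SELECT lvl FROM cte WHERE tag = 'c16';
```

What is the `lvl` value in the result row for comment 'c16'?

Base: id=13 (c32), reply_to=12, lvl 0.
Iteration 1: join on id=12 -> c25 (id 12, reply_to=8, lvl 1).
Iteration 2: join on id=8 -> c9 (id 8, reply_to=1, lvl 2).
Iteration 3: join on id=1 -> c16 (id 1, reply_to=NULL, lvl 3).
Iteration 4: reply_to is NULL; no match; recursion stops.

3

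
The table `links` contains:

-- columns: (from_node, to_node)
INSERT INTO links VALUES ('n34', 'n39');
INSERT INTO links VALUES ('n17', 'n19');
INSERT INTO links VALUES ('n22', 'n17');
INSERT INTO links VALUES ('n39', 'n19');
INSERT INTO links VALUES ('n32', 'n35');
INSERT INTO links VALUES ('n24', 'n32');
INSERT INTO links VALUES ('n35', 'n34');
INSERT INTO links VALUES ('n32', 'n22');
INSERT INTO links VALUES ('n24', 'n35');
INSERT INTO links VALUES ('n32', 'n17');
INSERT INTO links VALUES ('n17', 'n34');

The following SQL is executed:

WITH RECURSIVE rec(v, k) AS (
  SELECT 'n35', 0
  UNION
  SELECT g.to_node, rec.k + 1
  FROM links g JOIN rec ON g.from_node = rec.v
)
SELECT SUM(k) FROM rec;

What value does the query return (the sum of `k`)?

Base: (n35, k=0).
Iteration 1: edges from {n35} -> (n34, k=1).
Iteration 2: edges from {n34} -> (n39, k=2).
Iteration 3: edges from {n39} -> (n19, k=3).
Iteration 4: no outgoing edges from {n19}; recursion stops.
SUM(k) = 0 + 1 + 2 + 3 = 6.

6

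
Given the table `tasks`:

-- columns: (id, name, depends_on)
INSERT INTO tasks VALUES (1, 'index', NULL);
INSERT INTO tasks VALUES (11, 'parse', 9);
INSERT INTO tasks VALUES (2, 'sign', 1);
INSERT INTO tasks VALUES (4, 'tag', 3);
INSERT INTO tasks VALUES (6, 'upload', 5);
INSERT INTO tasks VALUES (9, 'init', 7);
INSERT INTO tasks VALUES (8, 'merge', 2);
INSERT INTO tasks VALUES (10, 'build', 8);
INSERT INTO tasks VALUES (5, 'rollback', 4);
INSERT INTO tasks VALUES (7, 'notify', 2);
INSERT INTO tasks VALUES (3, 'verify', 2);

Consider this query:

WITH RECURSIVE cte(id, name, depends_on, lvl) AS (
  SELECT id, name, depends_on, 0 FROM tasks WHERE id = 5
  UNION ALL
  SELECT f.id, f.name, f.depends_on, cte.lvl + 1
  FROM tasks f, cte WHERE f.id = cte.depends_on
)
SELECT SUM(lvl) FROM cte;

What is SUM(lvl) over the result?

Base: id=5 (rollback), depends_on=4, lvl 0.
Iteration 1: join on id=4 -> tag (id 4, depends_on=3, lvl 1).
Iteration 2: join on id=3 -> verify (id 3, depends_on=2, lvl 2).
Iteration 3: join on id=2 -> sign (id 2, depends_on=1, lvl 3).
Iteration 4: join on id=1 -> index (id 1, depends_on=NULL, lvl 4).
Iteration 5: depends_on is NULL; no match; recursion stops.
SUM(lvl) = 0 + 1 + 2 + 3 + 4 = 10.

10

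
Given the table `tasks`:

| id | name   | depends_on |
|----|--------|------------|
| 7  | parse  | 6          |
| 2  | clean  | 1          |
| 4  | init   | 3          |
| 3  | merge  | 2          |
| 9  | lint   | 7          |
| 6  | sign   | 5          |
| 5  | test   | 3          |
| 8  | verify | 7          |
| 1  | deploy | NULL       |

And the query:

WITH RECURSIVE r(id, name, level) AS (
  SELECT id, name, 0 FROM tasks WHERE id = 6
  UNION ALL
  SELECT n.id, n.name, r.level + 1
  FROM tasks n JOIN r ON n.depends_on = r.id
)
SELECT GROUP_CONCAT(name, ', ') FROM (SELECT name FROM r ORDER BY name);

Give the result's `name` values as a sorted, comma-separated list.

lint, parse, sign, verify

Base: id=6 (sign) at level 0.
Iteration 1: rows with depends_on in {6} -> parse (id 7, level 1).
Iteration 2: rows with depends_on in {7} -> verify (id 8, level 2), lint (id 9, level 2).
Iteration 3: no rows with depends_on in {8,9}; recursion stops.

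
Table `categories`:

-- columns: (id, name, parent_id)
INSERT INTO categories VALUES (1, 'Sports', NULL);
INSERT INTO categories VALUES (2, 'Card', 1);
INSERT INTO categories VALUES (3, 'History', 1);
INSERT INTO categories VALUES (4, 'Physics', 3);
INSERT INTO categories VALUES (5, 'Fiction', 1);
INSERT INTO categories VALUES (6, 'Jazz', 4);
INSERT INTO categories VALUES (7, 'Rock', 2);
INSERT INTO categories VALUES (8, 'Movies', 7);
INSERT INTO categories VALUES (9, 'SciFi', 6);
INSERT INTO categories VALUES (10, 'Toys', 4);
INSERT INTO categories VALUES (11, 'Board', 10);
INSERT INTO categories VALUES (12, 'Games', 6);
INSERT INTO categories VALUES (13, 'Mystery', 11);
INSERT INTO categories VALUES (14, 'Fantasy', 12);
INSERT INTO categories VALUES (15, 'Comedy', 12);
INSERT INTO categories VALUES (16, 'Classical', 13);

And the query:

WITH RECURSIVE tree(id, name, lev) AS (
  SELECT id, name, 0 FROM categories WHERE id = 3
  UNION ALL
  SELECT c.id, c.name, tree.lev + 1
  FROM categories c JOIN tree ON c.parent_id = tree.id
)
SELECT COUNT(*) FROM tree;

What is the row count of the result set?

11

Base: id=3 (History) at lev 0.
Iteration 1: rows with parent_id in {3} -> Physics (id 4, lev 1).
Iteration 2: rows with parent_id in {4} -> Jazz (id 6, lev 2), Toys (id 10, lev 2).
Iteration 3: rows with parent_id in {6,10} -> SciFi (id 9, lev 3), Board (id 11, lev 3), Games (id 12, lev 3).
Iteration 4: rows with parent_id in {9,11,12} -> Mystery (id 13, lev 4), Fantasy (id 14, lev 4), Comedy (id 15, lev 4).
Iteration 5: rows with parent_id in {13,14,15} -> Classical (id 16, lev 5).
Iteration 6: no rows with parent_id in {16}; recursion stops.
Total rows emitted: 11.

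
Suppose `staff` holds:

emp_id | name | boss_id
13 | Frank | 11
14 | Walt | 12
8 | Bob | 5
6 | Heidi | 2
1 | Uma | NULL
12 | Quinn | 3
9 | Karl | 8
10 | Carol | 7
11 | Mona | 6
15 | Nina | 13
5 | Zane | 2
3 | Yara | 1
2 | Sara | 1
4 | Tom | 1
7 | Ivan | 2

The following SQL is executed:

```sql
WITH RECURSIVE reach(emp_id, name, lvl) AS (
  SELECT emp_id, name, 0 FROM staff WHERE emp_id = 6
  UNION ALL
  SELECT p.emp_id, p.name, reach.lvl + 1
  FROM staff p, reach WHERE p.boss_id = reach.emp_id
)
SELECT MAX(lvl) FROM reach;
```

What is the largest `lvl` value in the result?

Base: emp_id=6 (Heidi) at lvl 0.
Iteration 1: rows with boss_id in {6} -> Mona (id 11, lvl 1).
Iteration 2: rows with boss_id in {11} -> Frank (id 13, lvl 2).
Iteration 3: rows with boss_id in {13} -> Nina (id 15, lvl 3).
Iteration 4: no rows with boss_id in {15}; recursion stops.
lvl values: 0, 1, 2, 3; the maximum is 3.

3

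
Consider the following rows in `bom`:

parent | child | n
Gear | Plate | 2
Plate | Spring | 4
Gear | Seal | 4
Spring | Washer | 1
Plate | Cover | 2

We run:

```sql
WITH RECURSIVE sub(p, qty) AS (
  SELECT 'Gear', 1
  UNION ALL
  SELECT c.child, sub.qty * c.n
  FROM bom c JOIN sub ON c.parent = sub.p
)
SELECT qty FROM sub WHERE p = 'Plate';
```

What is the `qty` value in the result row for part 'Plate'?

Base: (Gear, qty=1).
Iteration 1: components of {Gear} -> Plate = 1*2 = 2, Seal = 1*4 = 4.
Iteration 2: components of {Plate,Seal} -> Cover = 2*2 = 4, Spring = 2*4 = 8.
Iteration 3: components of {Cover,Spring} -> Washer = 8*1 = 8.
Iteration 4: no further components; recursion stops.

2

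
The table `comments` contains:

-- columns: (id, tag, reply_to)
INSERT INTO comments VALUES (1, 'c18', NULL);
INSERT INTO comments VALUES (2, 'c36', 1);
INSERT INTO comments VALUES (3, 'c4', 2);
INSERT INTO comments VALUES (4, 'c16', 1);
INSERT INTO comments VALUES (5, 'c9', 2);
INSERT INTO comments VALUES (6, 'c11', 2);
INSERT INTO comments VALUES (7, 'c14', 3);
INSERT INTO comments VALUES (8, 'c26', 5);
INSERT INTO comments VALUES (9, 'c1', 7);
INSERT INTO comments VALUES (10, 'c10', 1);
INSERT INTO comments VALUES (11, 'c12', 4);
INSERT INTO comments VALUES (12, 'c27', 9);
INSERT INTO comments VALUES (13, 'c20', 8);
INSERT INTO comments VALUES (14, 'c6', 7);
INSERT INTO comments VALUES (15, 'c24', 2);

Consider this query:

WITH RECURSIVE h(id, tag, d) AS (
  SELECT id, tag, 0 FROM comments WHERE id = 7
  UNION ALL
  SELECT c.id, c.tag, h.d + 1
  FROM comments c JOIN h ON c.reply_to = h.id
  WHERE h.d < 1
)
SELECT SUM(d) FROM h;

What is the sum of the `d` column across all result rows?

2

Base: id=7 (c14) at d 0.
Iteration 1: rows with reply_to in {7} -> c1 (id 9, d 1), c6 (id 14, d 1).
Iteration 2: d < 1 fails for all current rows; recursion stops.
SUM(d) = 0 + 1 + 1 = 2.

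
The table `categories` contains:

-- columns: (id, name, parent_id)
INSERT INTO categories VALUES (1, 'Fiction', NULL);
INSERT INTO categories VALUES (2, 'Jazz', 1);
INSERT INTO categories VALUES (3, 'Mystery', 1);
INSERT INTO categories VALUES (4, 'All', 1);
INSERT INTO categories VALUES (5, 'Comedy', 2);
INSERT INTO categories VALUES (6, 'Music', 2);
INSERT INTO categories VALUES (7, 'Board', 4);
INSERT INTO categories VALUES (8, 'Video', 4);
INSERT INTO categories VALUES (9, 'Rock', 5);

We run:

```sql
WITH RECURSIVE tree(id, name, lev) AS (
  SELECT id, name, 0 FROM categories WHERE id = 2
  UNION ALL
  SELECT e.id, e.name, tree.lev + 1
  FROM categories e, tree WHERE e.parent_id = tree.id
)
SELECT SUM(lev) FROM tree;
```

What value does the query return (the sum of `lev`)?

Base: id=2 (Jazz) at lev 0.
Iteration 1: rows with parent_id in {2} -> Comedy (id 5, lev 1), Music (id 6, lev 1).
Iteration 2: rows with parent_id in {5,6} -> Rock (id 9, lev 2).
Iteration 3: no rows with parent_id in {9}; recursion stops.
SUM(lev) = 0 + 1 + 1 + 2 = 4.

4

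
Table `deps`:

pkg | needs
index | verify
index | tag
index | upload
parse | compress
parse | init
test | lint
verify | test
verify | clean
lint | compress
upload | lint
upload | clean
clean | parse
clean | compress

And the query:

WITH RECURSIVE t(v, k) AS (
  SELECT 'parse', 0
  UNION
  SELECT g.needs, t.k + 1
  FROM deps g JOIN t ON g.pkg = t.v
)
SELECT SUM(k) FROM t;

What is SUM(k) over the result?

2

Base: (parse, k=0).
Iteration 1: edges from {parse} -> (compress, k=1), (init, k=1).
Iteration 2: no outgoing edges from {compress,init}; recursion stops.
SUM(k) = 0 + 1 + 1 = 2.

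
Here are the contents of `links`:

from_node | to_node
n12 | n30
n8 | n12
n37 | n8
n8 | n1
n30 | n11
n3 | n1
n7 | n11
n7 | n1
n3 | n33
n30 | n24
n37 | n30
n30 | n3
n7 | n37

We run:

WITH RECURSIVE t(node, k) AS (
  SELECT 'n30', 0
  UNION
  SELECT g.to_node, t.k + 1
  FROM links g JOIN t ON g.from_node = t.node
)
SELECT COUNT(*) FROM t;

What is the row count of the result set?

Base: (n30, k=0).
Iteration 1: edges from {n30} -> (n11, k=1), (n24, k=1), (n3, k=1).
Iteration 2: edges from {n11,n24,n3} -> (n1, k=2), (n33, k=2).
Iteration 3: no outgoing edges from {n1,n33}; recursion stops.
Total rows emitted: 6.

6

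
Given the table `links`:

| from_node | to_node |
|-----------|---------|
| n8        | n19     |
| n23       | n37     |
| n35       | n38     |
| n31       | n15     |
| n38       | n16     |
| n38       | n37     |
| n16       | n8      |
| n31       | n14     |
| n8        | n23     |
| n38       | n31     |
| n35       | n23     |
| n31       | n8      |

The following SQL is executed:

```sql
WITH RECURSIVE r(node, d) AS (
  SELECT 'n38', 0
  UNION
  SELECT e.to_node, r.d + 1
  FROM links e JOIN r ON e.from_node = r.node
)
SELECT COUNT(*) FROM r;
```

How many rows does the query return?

10

Base: (n38, d=0).
Iteration 1: edges from {n38} -> (n16, d=1), (n31, d=1), (n37, d=1).
Iteration 2: edges from {n16,n31,n37} -> (n14, d=2), (n15, d=2), (n8, d=2). [UNION drops 1 duplicate row(s)]
Iteration 3: edges from {n14,n15,n8} -> (n19, d=3), (n23, d=3).
Iteration 4: edges from {n19,n23} -> (n37, d=4).
Iteration 5: no outgoing edges from {n37}; recursion stops.
Total rows emitted: 10.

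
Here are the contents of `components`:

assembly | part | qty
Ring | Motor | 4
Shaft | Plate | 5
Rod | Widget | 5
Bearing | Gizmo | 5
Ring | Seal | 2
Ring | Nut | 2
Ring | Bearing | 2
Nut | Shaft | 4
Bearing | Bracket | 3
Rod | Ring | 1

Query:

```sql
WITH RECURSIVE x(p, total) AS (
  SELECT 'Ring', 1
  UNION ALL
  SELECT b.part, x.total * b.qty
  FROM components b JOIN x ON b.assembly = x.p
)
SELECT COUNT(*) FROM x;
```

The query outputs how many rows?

9

Base: (Ring, total=1).
Iteration 1: components of {Ring} -> Bearing = 1*2 = 2, Motor = 1*4 = 4, Nut = 1*2 = 2, Seal = 1*2 = 2.
Iteration 2: components of {Bearing,Motor,Nut,Seal} -> Bracket = 2*3 = 6, Gizmo = 2*5 = 10, Shaft = 2*4 = 8.
Iteration 3: components of {Bracket,Gizmo,Shaft} -> Plate = 8*5 = 40.
Iteration 4: no further components; recursion stops.
Total rows emitted: 9.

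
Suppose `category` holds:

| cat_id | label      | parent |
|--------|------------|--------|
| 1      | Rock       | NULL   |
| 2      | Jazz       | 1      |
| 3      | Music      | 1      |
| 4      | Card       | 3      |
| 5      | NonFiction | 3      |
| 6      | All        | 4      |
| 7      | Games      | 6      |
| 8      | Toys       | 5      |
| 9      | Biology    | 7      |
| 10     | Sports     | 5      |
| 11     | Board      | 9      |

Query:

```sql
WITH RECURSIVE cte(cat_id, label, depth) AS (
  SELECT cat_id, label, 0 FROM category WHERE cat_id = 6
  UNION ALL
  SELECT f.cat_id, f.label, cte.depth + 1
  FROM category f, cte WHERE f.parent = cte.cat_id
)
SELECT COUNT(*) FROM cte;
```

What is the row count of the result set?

4

Base: cat_id=6 (All) at depth 0.
Iteration 1: rows with parent in {6} -> Games (id 7, depth 1).
Iteration 2: rows with parent in {7} -> Biology (id 9, depth 2).
Iteration 3: rows with parent in {9} -> Board (id 11, depth 3).
Iteration 4: no rows with parent in {11}; recursion stops.
Total rows emitted: 4.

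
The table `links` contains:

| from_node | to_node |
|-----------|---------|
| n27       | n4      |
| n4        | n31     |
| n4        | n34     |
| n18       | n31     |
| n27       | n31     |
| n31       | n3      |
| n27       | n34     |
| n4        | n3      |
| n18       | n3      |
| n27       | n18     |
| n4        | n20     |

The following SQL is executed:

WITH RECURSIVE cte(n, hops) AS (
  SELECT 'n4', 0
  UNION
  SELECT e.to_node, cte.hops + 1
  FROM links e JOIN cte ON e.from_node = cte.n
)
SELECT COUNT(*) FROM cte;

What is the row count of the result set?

Base: (n4, hops=0).
Iteration 1: edges from {n4} -> (n20, hops=1), (n3, hops=1), (n31, hops=1), (n34, hops=1).
Iteration 2: edges from {n20,n3,n31,n34} -> (n3, hops=2).
Iteration 3: no outgoing edges from {n3}; recursion stops.
Total rows emitted: 6.

6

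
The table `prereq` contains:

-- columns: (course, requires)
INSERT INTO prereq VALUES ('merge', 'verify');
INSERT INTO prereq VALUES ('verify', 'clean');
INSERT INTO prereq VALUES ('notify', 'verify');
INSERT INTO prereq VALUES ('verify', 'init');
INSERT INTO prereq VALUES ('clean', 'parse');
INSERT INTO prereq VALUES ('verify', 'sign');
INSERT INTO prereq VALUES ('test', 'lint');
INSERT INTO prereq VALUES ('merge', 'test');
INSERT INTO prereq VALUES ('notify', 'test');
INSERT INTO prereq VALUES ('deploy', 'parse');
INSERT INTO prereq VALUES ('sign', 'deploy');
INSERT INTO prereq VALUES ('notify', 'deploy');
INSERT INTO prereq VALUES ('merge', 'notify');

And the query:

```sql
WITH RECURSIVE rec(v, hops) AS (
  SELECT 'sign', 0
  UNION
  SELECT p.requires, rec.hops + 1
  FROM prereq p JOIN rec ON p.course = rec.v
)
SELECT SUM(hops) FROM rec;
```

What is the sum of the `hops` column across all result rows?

3

Base: (sign, hops=0).
Iteration 1: edges from {sign} -> (deploy, hops=1).
Iteration 2: edges from {deploy} -> (parse, hops=2).
Iteration 3: no outgoing edges from {parse}; recursion stops.
SUM(hops) = 0 + 1 + 2 = 3.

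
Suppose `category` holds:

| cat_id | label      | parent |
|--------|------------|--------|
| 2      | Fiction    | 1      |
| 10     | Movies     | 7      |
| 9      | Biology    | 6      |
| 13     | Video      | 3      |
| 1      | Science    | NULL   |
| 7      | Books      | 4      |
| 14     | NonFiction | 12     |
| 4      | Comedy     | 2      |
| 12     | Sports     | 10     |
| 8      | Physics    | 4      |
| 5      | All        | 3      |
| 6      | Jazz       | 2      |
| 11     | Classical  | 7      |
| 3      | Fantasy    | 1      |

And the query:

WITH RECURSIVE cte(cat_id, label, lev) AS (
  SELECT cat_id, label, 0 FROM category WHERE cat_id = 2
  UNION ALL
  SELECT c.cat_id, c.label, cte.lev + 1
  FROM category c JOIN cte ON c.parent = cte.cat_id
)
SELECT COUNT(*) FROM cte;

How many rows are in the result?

Base: cat_id=2 (Fiction) at lev 0.
Iteration 1: rows with parent in {2} -> Comedy (id 4, lev 1), Jazz (id 6, lev 1).
Iteration 2: rows with parent in {4,6} -> Books (id 7, lev 2), Physics (id 8, lev 2), Biology (id 9, lev 2).
Iteration 3: rows with parent in {7,8,9} -> Movies (id 10, lev 3), Classical (id 11, lev 3).
Iteration 4: rows with parent in {10,11} -> Sports (id 12, lev 4).
Iteration 5: rows with parent in {12} -> NonFiction (id 14, lev 5).
Iteration 6: no rows with parent in {14}; recursion stops.
Total rows emitted: 10.

10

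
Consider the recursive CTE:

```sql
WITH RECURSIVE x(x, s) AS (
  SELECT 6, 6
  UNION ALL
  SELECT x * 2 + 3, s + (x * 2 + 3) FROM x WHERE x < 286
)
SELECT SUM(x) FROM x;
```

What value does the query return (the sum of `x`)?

Base: x=6, s=6.
Iteration 1: 6 < 286 holds -> x = 6 * 2 + 3 = 15, s = 6 + 15 = 21.
Iteration 2: 15 < 286 holds -> x = 15 * 2 + 3 = 33, s = 21 + 33 = 54.
Iteration 3: 33 < 286 holds -> x = 33 * 2 + 3 = 69, s = 54 + 69 = 123.
Iteration 4: 69 < 286 holds -> x = 69 * 2 + 3 = 141, s = 123 + 141 = 264.
Iteration 5: 141 < 286 holds -> x = 141 * 2 + 3 = 285, s = 264 + 285 = 549.
Iteration 6: 285 < 286 holds -> x = 285 * 2 + 3 = 573, s = 549 + 573 = 1122.
Iteration 7: 573 < 286 fails; recursion stops.
SUM(x) = 6 + 15 + 33 + 69 + 141 + 285 + 573 = 1122.

1122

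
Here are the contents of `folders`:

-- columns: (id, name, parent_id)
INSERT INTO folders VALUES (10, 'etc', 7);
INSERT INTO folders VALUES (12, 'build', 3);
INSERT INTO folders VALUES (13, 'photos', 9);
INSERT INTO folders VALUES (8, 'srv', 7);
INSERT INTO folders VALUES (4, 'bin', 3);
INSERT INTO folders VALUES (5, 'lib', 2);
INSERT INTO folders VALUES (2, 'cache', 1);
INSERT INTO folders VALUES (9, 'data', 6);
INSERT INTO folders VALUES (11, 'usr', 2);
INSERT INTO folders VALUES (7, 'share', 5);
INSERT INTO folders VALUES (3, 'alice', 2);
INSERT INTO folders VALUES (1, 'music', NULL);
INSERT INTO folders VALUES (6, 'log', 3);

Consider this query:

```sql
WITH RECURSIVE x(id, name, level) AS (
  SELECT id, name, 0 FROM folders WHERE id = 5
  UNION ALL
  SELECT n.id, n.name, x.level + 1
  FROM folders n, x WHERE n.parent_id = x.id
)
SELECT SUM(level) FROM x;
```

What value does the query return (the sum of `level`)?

Base: id=5 (lib) at level 0.
Iteration 1: rows with parent_id in {5} -> share (id 7, level 1).
Iteration 2: rows with parent_id in {7} -> srv (id 8, level 2), etc (id 10, level 2).
Iteration 3: no rows with parent_id in {8,10}; recursion stops.
SUM(level) = 0 + 1 + 2 + 2 = 5.

5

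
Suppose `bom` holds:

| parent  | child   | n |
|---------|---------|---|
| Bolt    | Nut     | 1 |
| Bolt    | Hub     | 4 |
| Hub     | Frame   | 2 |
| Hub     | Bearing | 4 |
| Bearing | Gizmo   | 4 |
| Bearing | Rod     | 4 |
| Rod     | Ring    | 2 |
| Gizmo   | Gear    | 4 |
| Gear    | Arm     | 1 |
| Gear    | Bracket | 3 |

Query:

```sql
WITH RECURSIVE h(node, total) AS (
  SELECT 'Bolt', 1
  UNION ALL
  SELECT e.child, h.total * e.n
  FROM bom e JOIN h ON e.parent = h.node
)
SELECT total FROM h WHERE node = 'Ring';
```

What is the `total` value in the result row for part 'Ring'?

128

Base: (Bolt, total=1).
Iteration 1: components of {Bolt} -> Hub = 1*4 = 4, Nut = 1*1 = 1.
Iteration 2: components of {Hub,Nut} -> Bearing = 4*4 = 16, Frame = 4*2 = 8.
Iteration 3: components of {Bearing,Frame} -> Gizmo = 16*4 = 64, Rod = 16*4 = 64.
Iteration 4: components of {Gizmo,Rod} -> Gear = 64*4 = 256, Ring = 64*2 = 128.
Iteration 5: components of {Gear,Ring} -> Arm = 256*1 = 256, Bracket = 256*3 = 768.
Iteration 6: no further components; recursion stops.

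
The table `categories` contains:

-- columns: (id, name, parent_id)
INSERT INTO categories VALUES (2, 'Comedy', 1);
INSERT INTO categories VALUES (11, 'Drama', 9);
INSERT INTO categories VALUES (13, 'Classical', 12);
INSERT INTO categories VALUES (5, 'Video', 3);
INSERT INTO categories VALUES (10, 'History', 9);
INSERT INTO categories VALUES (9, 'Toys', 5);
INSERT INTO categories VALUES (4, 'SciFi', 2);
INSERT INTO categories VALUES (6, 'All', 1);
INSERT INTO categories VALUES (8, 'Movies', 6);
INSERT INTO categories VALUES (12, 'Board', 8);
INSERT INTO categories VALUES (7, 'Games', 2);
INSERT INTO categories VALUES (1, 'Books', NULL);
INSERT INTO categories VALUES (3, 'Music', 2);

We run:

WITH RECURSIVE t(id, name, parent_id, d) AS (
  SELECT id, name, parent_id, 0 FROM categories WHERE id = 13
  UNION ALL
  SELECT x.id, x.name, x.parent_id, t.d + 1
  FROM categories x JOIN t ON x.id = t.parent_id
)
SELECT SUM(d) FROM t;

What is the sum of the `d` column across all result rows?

Base: id=13 (Classical), parent_id=12, d 0.
Iteration 1: join on id=12 -> Board (id 12, parent_id=8, d 1).
Iteration 2: join on id=8 -> Movies (id 8, parent_id=6, d 2).
Iteration 3: join on id=6 -> All (id 6, parent_id=1, d 3).
Iteration 4: join on id=1 -> Books (id 1, parent_id=NULL, d 4).
Iteration 5: parent_id is NULL; no match; recursion stops.
SUM(d) = 0 + 1 + 2 + 3 + 4 = 10.

10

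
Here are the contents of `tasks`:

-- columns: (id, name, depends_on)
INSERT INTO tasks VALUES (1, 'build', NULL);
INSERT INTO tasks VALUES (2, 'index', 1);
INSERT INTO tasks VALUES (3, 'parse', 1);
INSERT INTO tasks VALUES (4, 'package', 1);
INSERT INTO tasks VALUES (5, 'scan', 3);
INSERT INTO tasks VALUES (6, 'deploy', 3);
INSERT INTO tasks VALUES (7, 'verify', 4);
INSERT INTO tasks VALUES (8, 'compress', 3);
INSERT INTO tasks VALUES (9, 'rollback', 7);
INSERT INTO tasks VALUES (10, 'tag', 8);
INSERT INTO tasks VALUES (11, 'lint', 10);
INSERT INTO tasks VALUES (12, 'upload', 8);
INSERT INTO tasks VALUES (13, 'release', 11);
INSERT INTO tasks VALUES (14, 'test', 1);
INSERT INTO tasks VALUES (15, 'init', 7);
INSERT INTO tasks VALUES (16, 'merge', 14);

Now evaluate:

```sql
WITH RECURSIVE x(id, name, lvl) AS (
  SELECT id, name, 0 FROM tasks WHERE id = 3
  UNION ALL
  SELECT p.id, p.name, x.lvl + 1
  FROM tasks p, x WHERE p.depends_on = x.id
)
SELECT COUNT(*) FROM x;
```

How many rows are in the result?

8

Base: id=3 (parse) at lvl 0.
Iteration 1: rows with depends_on in {3} -> scan (id 5, lvl 1), deploy (id 6, lvl 1), compress (id 8, lvl 1).
Iteration 2: rows with depends_on in {5,6,8} -> tag (id 10, lvl 2), upload (id 12, lvl 2).
Iteration 3: rows with depends_on in {10,12} -> lint (id 11, lvl 3).
Iteration 4: rows with depends_on in {11} -> release (id 13, lvl 4).
Iteration 5: no rows with depends_on in {13}; recursion stops.
Total rows emitted: 8.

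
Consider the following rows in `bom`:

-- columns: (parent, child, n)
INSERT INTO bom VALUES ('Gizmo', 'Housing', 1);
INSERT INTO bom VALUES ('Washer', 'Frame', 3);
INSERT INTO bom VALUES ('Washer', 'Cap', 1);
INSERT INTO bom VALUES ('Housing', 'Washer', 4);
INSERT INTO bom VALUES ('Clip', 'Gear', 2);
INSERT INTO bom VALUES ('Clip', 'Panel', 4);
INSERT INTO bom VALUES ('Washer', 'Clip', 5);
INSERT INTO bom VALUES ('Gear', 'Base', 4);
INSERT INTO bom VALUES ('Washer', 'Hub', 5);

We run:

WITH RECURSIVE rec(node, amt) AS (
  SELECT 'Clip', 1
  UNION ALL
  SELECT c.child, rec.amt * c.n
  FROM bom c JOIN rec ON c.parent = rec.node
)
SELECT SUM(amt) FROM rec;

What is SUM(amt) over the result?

15

Base: (Clip, amt=1).
Iteration 1: components of {Clip} -> Gear = 1*2 = 2, Panel = 1*4 = 4.
Iteration 2: components of {Gear,Panel} -> Base = 2*4 = 8.
Iteration 3: no further components; recursion stops.
SUM(amt) = 1 + 2 + 4 + 8 = 15.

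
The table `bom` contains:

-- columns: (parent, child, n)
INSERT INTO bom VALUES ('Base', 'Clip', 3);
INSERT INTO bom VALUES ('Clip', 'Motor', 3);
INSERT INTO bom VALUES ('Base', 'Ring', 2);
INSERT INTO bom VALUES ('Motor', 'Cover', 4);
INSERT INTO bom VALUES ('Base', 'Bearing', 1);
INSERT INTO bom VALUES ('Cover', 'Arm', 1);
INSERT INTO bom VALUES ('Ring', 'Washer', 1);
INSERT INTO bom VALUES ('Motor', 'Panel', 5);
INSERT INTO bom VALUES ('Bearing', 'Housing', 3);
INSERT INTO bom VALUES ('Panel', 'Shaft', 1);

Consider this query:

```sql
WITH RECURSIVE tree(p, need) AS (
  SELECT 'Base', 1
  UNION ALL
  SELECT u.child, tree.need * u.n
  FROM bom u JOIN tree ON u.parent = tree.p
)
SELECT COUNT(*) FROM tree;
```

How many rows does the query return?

11

Base: (Base, need=1).
Iteration 1: components of {Base} -> Bearing = 1*1 = 1, Clip = 1*3 = 3, Ring = 1*2 = 2.
Iteration 2: components of {Bearing,Clip,Ring} -> Housing = 1*3 = 3, Motor = 3*3 = 9, Washer = 2*1 = 2.
Iteration 3: components of {Housing,Motor,Washer} -> Cover = 9*4 = 36, Panel = 9*5 = 45.
Iteration 4: components of {Cover,Panel} -> Arm = 36*1 = 36, Shaft = 45*1 = 45.
Iteration 5: no further components; recursion stops.
Total rows emitted: 11.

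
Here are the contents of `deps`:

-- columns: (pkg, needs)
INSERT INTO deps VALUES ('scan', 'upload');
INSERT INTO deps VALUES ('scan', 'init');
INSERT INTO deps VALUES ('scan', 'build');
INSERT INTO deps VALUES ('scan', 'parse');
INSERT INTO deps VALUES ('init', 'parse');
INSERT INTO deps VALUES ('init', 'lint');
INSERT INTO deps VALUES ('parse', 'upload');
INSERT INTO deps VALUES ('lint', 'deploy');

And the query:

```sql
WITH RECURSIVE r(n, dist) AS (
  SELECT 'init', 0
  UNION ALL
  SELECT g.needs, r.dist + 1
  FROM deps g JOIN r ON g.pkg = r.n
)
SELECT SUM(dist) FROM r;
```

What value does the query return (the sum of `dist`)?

6

Base: (init, dist=0).
Iteration 1: edges from {init} -> (lint, dist=1), (parse, dist=1).
Iteration 2: edges from {lint,parse} -> (deploy, dist=2), (upload, dist=2).
Iteration 3: no outgoing edges from {deploy,upload}; recursion stops.
SUM(dist) = 0 + 1 + 1 + 2 + 2 = 6.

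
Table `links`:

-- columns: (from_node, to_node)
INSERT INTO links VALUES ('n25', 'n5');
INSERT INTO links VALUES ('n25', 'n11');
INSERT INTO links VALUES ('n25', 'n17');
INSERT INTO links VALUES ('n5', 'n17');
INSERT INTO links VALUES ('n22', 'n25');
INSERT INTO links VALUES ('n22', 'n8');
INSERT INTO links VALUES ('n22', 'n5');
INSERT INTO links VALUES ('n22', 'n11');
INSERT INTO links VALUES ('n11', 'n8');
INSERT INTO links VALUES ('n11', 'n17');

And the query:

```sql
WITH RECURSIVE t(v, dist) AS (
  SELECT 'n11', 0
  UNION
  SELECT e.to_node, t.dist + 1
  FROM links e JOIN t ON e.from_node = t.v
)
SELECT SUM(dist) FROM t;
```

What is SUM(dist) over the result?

2

Base: (n11, dist=0).
Iteration 1: edges from {n11} -> (n17, dist=1), (n8, dist=1).
Iteration 2: no outgoing edges from {n17,n8}; recursion stops.
SUM(dist) = 0 + 1 + 1 = 2.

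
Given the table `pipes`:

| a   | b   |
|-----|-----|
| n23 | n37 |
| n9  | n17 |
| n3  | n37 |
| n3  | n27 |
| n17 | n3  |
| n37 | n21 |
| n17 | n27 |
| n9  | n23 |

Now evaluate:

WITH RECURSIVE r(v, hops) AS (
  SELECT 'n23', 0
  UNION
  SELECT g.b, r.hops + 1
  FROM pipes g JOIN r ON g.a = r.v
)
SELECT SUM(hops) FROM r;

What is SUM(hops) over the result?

3

Base: (n23, hops=0).
Iteration 1: edges from {n23} -> (n37, hops=1).
Iteration 2: edges from {n37} -> (n21, hops=2).
Iteration 3: no outgoing edges from {n21}; recursion stops.
SUM(hops) = 0 + 1 + 2 = 3.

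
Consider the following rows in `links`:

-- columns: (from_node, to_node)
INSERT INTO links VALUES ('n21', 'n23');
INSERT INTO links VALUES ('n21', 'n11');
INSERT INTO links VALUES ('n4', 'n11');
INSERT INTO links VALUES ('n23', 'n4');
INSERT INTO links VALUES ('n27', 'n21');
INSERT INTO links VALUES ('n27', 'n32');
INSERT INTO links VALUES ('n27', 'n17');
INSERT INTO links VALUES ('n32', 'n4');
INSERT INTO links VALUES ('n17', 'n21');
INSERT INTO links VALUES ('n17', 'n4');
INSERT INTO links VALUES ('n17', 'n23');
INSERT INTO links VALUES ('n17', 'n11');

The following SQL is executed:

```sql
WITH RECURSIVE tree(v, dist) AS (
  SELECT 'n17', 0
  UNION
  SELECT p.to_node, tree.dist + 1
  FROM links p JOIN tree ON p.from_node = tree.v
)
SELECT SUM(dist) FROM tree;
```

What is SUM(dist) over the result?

Base: (n17, dist=0).
Iteration 1: edges from {n17} -> (n11, dist=1), (n21, dist=1), (n23, dist=1), (n4, dist=1).
Iteration 2: edges from {n11,n21,n23,n4} -> (n11, dist=2), (n23, dist=2), (n4, dist=2). [UNION drops 1 duplicate row(s)]
Iteration 3: edges from {n11,n23,n4} -> (n11, dist=3), (n4, dist=3).
Iteration 4: edges from {n11,n4} -> (n11, dist=4).
Iteration 5: no outgoing edges from {n11}; recursion stops.
SUM(dist) = 0 + 1 + 1 + 1 + 1 + 2 + 2 + 2 + 3 + 3 + 4 = 20.

20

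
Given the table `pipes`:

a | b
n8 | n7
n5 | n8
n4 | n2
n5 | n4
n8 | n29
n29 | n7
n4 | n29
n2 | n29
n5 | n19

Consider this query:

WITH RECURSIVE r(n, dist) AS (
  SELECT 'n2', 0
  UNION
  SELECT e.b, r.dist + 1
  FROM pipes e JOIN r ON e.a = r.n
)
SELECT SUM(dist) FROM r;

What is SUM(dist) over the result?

Base: (n2, dist=0).
Iteration 1: edges from {n2} -> (n29, dist=1).
Iteration 2: edges from {n29} -> (n7, dist=2).
Iteration 3: no outgoing edges from {n7}; recursion stops.
SUM(dist) = 0 + 1 + 2 = 3.

3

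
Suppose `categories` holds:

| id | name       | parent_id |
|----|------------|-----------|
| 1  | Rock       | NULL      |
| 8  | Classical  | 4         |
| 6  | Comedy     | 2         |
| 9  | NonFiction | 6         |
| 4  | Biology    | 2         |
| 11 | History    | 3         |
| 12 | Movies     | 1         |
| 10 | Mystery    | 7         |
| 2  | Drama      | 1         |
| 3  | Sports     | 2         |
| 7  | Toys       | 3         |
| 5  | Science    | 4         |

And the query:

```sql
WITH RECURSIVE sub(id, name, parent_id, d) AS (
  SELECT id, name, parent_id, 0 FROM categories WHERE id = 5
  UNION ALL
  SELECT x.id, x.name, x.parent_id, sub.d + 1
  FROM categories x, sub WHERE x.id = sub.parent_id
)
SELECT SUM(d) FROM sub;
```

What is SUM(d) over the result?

6

Base: id=5 (Science), parent_id=4, d 0.
Iteration 1: join on id=4 -> Biology (id 4, parent_id=2, d 1).
Iteration 2: join on id=2 -> Drama (id 2, parent_id=1, d 2).
Iteration 3: join on id=1 -> Rock (id 1, parent_id=NULL, d 3).
Iteration 4: parent_id is NULL; no match; recursion stops.
SUM(d) = 0 + 1 + 2 + 3 = 6.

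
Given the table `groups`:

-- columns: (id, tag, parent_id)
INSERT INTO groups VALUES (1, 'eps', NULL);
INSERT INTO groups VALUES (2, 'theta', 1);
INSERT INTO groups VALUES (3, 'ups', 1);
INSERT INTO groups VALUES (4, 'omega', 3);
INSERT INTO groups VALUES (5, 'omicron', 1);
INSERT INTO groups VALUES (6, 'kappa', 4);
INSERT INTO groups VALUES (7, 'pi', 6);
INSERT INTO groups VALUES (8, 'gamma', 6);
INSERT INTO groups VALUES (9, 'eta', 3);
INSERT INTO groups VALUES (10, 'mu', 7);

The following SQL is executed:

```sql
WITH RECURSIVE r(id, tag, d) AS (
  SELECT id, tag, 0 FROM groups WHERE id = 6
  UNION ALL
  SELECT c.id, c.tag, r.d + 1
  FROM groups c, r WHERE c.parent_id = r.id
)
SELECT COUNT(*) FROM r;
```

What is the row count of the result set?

Base: id=6 (kappa) at d 0.
Iteration 1: rows with parent_id in {6} -> pi (id 7, d 1), gamma (id 8, d 1).
Iteration 2: rows with parent_id in {7,8} -> mu (id 10, d 2).
Iteration 3: no rows with parent_id in {10}; recursion stops.
Total rows emitted: 4.

4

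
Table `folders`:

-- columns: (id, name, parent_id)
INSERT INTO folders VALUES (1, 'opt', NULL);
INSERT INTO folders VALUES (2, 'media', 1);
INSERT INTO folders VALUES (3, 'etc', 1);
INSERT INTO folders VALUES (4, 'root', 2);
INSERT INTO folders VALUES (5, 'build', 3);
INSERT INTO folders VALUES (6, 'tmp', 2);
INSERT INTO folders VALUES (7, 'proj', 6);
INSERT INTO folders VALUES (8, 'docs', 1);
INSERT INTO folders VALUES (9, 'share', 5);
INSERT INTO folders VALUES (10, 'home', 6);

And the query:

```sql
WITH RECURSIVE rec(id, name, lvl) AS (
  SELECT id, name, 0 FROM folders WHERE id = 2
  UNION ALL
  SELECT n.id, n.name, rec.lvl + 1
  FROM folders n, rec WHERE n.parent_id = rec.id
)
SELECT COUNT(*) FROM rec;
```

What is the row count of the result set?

Base: id=2 (media) at lvl 0.
Iteration 1: rows with parent_id in {2} -> root (id 4, lvl 1), tmp (id 6, lvl 1).
Iteration 2: rows with parent_id in {4,6} -> proj (id 7, lvl 2), home (id 10, lvl 2).
Iteration 3: no rows with parent_id in {7,10}; recursion stops.
Total rows emitted: 5.

5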